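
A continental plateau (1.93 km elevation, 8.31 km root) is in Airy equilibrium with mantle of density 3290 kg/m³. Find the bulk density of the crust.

ρ_c h = (ρ_m − ρ_c) r → ρ_c (h + r) = ρ_m r → ρ_c = ρ_m r / (h + r).
ρ_c = 3290 × 8.31 km / (1.93 km + 8.31 km) = 2670 kg/m³.

2670 kg/m³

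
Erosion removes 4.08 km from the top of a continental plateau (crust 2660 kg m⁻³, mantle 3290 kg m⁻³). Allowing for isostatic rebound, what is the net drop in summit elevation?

0.781 km

Rebound u = e ρ_c/ρ_m = 4.08 km × 2660/3290 = 3.299 km.
Net surface drop = e − u = 4.08 km − 3.299 km = e (ρ_m − ρ_c)/ρ_m = 0.781 km.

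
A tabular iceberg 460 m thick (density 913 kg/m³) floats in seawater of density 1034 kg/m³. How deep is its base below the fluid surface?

Draft d = t ρ_obj/ρ_fluid = 460 m × 913/1034 = 406 m.

406 m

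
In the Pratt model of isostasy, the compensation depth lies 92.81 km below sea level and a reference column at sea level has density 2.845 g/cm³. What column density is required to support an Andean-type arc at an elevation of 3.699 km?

Pratt balance: ρ_ref D = ρ (D + h).
ρ = ρ_ref D/(D + h) = 2.845 × 92.81 km/(92.81 km + 3.699 km) = 2.74 g/cm³.

2.74 g/cm³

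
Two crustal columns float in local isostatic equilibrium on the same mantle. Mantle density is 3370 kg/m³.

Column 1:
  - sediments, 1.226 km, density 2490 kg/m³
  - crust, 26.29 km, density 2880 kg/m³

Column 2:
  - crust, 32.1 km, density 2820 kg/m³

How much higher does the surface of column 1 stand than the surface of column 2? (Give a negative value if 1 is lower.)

−1.1 km

For any compensation level in the mantle, the mantle terms cancel and isostasy reduces to e = (Σt_1 − Σt_2) − (Σ(ρt)_1 − Σ(ρt)_2) / ρ_m.
Σt_1 = 27.516 km; Σt_2 = 32.1 km; Σ(ρt)_1 = 78767.94; Σ(ρt)_2 = 90522 (in km·kg/m³).
e = (27.516 − 32.1) − (78767.94 − 90522) / 3370 = −1.1 km.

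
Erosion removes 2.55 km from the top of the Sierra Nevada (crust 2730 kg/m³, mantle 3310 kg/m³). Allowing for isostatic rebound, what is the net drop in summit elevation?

0.447 km

Rebound u = e ρ_c/ρ_m = 2.55 km × 2730/3310 = 2.103 km.
Net surface drop = e − u = 2.55 km − 2.103 km = e (ρ_m − ρ_c)/ρ_m = 0.447 km.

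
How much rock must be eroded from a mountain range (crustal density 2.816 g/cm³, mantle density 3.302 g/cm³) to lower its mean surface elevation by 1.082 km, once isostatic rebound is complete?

7.35 km

Net drop Δ = e − u = e − e ρ_c/ρ_m = e (ρ_m − ρ_c)/ρ_m.
e = Δ ρ_m/(ρ_m − ρ_c) = 1.082 km × 3.302/0.486 = 7.35 km.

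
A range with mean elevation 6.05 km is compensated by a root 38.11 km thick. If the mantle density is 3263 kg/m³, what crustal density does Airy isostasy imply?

ρ_c h = (ρ_m − ρ_c) r → ρ_c (h + r) = ρ_m r → ρ_c = ρ_m r / (h + r).
ρ_c = 3263 × 38.11 km / (6.05 km + 38.11 km) = 2820 kg/m³.

2820 kg/m³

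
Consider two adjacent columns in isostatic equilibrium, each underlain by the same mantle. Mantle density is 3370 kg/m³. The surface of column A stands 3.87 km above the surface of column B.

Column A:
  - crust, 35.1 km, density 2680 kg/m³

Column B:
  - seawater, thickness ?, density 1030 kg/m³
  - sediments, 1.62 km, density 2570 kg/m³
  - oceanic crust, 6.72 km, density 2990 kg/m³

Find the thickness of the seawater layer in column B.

Take the compensation level at the base of the deeper column (depth z_c below the surface of column A) and equate Σ ρ_i t_i down to z_c; mantle fills any gap and the z_c terms cancel.
Column A: 35.1×2680 + (z_c − 35.1)×3370
Column B: 3.87×0 + x×1030 + 1.62×2570 + 6.72×2990 + (z_c − 3.87 − 8.34 − x)×3370
The z_c×3370 term appears on both sides and cancels. Collect the known terms of each column as K = Σ(ρt)_known − 3370 × (depth of known layers): K_A = 94068 − 3370×35.1 = −24219; K_B = 24256.2 − 3370×(3.87 + 8.34) = −16891.5.
Balance: K_A = K_B − x×(3370 − 1030), so x = (K_B − K_A)/(3370 − 1030) = 7327.5/2340 = 3.13 km.

3.13 km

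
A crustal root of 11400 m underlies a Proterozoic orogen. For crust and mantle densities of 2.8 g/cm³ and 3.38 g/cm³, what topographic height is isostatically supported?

In Airy isostatic equilibrium: ρ_c h = (ρ_m − ρ_c) r.
h = r (ρ_m − ρ_c) / ρ_c = 11400 m × (3.38 − 2.8) / 2.8 = 2360 m.

2360 m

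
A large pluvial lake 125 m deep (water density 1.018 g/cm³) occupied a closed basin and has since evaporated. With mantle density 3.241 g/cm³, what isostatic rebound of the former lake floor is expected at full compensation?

u = d ρ_w/ρ_m = 125 m × 1.018/3.241 = 39.3 m.

39.3 m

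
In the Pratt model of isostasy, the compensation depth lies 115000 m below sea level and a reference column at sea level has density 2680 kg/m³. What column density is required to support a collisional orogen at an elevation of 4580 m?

Pratt balance: ρ_ref D = ρ (D + h).
ρ = ρ_ref D/(D + h) = 2680 × 115000 m/(115000 m + 4580 m) = 2580 kg/m³.

2580 kg/m³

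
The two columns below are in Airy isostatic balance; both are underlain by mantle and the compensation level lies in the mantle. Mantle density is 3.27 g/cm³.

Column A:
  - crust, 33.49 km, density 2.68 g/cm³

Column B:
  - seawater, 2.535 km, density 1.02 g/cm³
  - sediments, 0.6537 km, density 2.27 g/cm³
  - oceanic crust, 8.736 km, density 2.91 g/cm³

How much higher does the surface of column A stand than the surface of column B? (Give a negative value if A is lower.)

3.14 km

For any compensation level in the mantle, the mantle terms cancel and isostasy reduces to e = (Σt_A − Σt_B) − (Σ(ρt)_A − Σ(ρt)_B) / ρ_m.
Σt_A = 33.49 km; Σt_B = 11.9247 km; Σ(ρt)_A = 89.7532; Σ(ρt)_B = 29.491359 (in km·g/cm³).
e = (33.49 − 11.9247) − (89.7532 − 29.491359) / 3.27 = 3.14 km.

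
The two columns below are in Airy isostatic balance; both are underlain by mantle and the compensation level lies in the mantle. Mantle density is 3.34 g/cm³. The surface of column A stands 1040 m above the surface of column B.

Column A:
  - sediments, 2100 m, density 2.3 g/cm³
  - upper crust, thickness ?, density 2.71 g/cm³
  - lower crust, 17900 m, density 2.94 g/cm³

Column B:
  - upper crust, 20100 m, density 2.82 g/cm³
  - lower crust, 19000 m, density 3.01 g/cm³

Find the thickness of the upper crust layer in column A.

Take the compensation level at the base of the deeper column (depth z_c below the surface of column A) and equate Σ ρ_i t_i down to z_c; mantle fills any gap and the z_c terms cancel.
Column A: 2100×2.3 + x×2.71 + 17900×2.94 + (z_c − 20000 − x)×3.34
Column B: 1040×0 + 20100×2.82 + 19000×3.01 + (z_c − 1040 − 39100)×3.34
The z_c×3.34 term appears on both sides and cancels. Collect the known terms of each column as K = Σ(ρt)_known − 3.34 × (depth of known layers): K_A = 57456 − 3.34×20000 = −9344; K_B = 113872 − 3.34×(1040 + 39100) = −20195.6.
Balance: K_A − x×(3.34 − 2.71) = K_B, so x = (K_A − K_B)/(3.34 − 2.71) = 10851.6/0.63 = 17200 m.

17200 m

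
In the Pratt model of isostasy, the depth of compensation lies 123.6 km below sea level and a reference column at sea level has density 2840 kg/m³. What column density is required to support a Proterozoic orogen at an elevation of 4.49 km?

2740 kg/m³

Pratt balance: ρ_ref D = ρ (D + h).
ρ = ρ_ref D/(D + h) = 2840 × 123.6 km/(123.6 km + 4.49 km) = 2740 kg/m³.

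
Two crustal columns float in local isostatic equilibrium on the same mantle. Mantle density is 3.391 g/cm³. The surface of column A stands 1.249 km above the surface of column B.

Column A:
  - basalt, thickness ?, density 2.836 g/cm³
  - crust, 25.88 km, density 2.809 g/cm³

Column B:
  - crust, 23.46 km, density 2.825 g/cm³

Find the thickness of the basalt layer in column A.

4.42 km

Take the compensation level at the base of the deeper column (depth z_c below the surface of column A) and equate Σ ρ_i t_i down to z_c; mantle fills any gap and the z_c terms cancel.
Column A: x×2.836 + 25.88×2.809 + (z_c − 25.88 − x)×3.391
Column B: 1.249×0 + 23.46×2.825 + (z_c − 1.249 − 23.46)×3.391
The z_c×3.391 term appears on both sides and cancels. Collect the known terms of each column as K = Σ(ρt)_known − 3.391 × (depth of known layers): K_A = 72.69692 − 3.391×25.88 = −15.06216; K_B = 66.2745 − 3.391×(1.249 + 23.46) = −17.513719.
Balance: K_A − x×(3.391 − 2.836) = K_B, so x = (K_A − K_B)/(3.391 − 2.836) = 2.45156/0.555 = 4.42 km.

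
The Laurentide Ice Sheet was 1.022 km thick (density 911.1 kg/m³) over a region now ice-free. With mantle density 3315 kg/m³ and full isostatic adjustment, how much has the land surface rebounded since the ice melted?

0.281 km

Removing the load lets mantle flow back in; uplift u satisfies ρ_ice t = ρ_m u.
u = t ρ_ice/ρ_m = 1.022 km × 911.1/3315 = 0.281 km.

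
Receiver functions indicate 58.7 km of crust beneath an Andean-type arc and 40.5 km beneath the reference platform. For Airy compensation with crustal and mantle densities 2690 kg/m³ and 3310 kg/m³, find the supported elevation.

3.41 km

Excess crust Δ = 58.7 km − 40.5 km = 18.2 km, split between elevation h and root r with h + r = Δ.
Airy balance ρ_c h = (ρ_m − ρ_c) r gives r = h ρ_c/(ρ_m − ρ_c), so h (1 + ρ_c/(ρ_m − ρ_c)) = Δ, i.e. h = Δ (ρ_m − ρ_c)/ρ_m.
h = 18.2 km × 620/3310 = 3.41 km.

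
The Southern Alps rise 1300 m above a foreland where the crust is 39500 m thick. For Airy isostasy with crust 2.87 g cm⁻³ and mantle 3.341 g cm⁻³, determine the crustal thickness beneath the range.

Root depth r = h ρ_c / (ρ_m − ρ_c) = 1300 m × 2.87 / 0.471 = 7921 m.
Total thickness = T + h + r = 39500 m + 1300 m + 7921 m = 48700 m.

48700 m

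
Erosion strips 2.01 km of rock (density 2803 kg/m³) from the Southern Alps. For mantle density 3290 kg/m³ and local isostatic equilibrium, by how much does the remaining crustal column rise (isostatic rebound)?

Unloading: uplift u = e ρ_c/ρ_m = 2.01 km × 2803/3290 = 1.71 km.

1.71 km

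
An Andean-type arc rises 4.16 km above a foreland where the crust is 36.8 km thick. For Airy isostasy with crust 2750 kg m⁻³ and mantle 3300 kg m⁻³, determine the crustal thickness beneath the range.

61.8 km

Root depth r = h ρ_c / (ρ_m − ρ_c) = 4.16 km × 2750 / 550 = 20.8 km.
Total thickness = T + h + r = 36.8 km + 4.16 km + 20.8 km = 61.8 km.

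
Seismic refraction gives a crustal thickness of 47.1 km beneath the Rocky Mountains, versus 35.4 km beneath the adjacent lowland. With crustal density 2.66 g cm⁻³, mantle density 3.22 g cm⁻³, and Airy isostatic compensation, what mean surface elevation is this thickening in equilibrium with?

Excess crust Δ = 47.1 km − 35.4 km = 11.7 km, split between elevation h and root r with h + r = Δ.
Airy balance ρ_c h = (ρ_m − ρ_c) r gives r = h ρ_c/(ρ_m − ρ_c), so h (1 + ρ_c/(ρ_m − ρ_c)) = Δ, i.e. h = Δ (ρ_m − ρ_c)/ρ_m.
h = 11.7 km × 0.56/3.22 = 2.03 km.

2.03 km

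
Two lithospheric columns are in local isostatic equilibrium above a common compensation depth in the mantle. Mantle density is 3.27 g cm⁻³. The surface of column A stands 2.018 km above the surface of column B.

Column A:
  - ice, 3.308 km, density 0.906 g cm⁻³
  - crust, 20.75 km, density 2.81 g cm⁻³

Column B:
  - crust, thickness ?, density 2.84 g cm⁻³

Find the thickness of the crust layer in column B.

Take the compensation level at the base of the deeper column (depth z_c below the surface of column A) and equate Σ ρ_i t_i down to z_c; mantle fills any gap and the z_c terms cancel.
Column A: 3.308×0.906 + 20.75×2.81 + (z_c − 24.058)×3.27
Column B: 2.018×0 + x×2.84 + (z_c − 2.018 − 0 − x)×3.27
The z_c×3.27 term appears on both sides and cancels. Collect the known terms of each column as K = Σ(ρt)_known − 3.27 × (depth of known layers): K_A = 61.304548 − 3.27×24.058 = −17.365112; K_B = 0 − 3.27×(2.018 + 0) = −6.59886.
Balance: K_A = K_B − x×(3.27 − 2.84), so x = (K_B − K_A)/(3.27 − 2.84) = 10.7663/0.43 = 25 km.

25 km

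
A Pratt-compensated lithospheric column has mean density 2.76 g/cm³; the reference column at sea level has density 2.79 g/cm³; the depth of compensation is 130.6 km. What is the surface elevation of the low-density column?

ρ_ref D = ρ (D + h) → h = D (ρ_ref − ρ)/ρ.
h = 130.6 km × (2.79 − 2.76)/2.76 = 1.42 km.

1.42 km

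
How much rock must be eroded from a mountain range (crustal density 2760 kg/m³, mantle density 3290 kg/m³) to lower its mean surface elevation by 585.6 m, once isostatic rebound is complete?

3640 m

Net drop Δ = e − u = e − e ρ_c/ρ_m = e (ρ_m − ρ_c)/ρ_m.
e = Δ ρ_m/(ρ_m − ρ_c) = 585.6 m × 3290/530 = 3640 m.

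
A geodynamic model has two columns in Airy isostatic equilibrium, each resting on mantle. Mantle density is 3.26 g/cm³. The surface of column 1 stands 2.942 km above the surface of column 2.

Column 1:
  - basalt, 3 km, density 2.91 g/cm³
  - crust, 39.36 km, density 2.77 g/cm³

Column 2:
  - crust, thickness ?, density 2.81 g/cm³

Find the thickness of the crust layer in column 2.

Take the compensation level at the base of the deeper column (depth z_c below the surface of column 1) and equate Σ ρ_i t_i down to z_c; mantle fills any gap and the z_c terms cancel.
Column 1: 3×2.91 + 39.36×2.77 + (z_c − 42.36)×3.26
Column 2: 2.942×0 + x×2.81 + (z_c − 2.942 − 0 − x)×3.26
The z_c×3.26 term appears on both sides and cancels. Collect the known terms of each column as K = Σ(ρt)_known − 3.26 × (depth of known layers): K_1 = 117.7572 − 3.26×42.36 = −20.3364; K_2 = 0 − 3.26×(2.942 + 0) = −9.59092.
Balance: K_1 = K_2 − x×(3.26 − 2.81), so x = (K_2 − K_1)/(3.26 − 2.81) = 10.7455/0.45 = 23.9 km.

23.9 km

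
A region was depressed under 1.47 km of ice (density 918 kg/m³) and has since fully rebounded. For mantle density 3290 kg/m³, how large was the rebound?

0.41 km

Removing the load lets mantle flow back in; uplift u satisfies ρ_ice t = ρ_m u.
u = t ρ_ice/ρ_m = 1.47 km × 918/3290 = 0.41 km.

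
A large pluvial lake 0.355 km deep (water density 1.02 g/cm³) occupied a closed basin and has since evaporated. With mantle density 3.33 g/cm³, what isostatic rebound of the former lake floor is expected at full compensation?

0.109 km

u = d ρ_w/ρ_m = 0.355 km × 1.02/3.33 = 0.109 km.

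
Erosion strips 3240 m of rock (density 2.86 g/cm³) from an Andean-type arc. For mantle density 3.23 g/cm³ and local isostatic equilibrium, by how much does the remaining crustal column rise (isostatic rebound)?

2870 m

Unloading: uplift u = e ρ_c/ρ_m = 3240 m × 2.86/3.23 = 2870 m.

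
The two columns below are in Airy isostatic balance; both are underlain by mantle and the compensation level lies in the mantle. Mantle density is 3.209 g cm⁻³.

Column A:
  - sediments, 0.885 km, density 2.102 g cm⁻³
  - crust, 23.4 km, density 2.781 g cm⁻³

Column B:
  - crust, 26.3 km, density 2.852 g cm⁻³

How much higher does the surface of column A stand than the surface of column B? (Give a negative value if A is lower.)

0.5 km

For any compensation level in the mantle, the mantle terms cancel and isostasy reduces to e = (Σt_A − Σt_B) − (Σ(ρt)_A − Σ(ρt)_B) / ρ_m.
Σt_A = 24.285 km; Σt_B = 26.3 km; Σ(ρt)_A = 66.93567; Σ(ρt)_B = 75.0076 (in km·g cm⁻³).
e = (24.285 − 26.3) − (66.93567 − 75.0076) / 3.209 = 0.5 km.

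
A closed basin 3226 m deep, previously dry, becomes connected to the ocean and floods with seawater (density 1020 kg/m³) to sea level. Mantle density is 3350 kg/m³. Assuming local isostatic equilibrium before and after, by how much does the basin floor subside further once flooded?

1410 m

After flooding the water column is d + s deep. Its weight must equal the weight of mantle displaced by the extra subsidence s: (d + s) ρ_w = s ρ_m.
s = d ρ_w / (ρ_m − ρ_w) = 3226 m × 1020/(3350 − 1020) = 1410 m.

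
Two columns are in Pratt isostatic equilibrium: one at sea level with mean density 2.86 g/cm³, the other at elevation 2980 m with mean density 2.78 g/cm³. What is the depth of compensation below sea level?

104000 m

ρ_ref D = ρ (D + h) → D (ρ_ref − ρ) = ρ h.
D = ρ h/(ρ_ref − ρ) = 2.78 × 2980 m/(2.86 − 2.78) = 104000 m.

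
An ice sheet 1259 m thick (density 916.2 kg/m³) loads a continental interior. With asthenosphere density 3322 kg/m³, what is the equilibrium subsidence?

Balancing pressure at the compensation depth: the ice load ρ_ice t is balanced by mantle displaced below, ρ_m s.
s = t ρ_ice / ρ_m = 1259 m × 916.2/3322 = 347 m.

347 m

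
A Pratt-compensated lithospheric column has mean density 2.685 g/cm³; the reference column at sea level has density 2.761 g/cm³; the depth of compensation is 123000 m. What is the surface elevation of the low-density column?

3480 m

ρ_ref D = ρ (D + h) → h = D (ρ_ref − ρ)/ρ.
h = 123000 m × (2.761 − 2.685)/2.685 = 3480 m.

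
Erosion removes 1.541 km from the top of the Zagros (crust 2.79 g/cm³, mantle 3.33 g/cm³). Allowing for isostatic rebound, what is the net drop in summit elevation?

0.25 km

Rebound u = e ρ_c/ρ_m = 1.541 km × 2.79/3.33 = 1.291 km.
Net surface drop = e − u = 1.541 km − 1.291 km = e (ρ_m − ρ_c)/ρ_m = 0.25 km.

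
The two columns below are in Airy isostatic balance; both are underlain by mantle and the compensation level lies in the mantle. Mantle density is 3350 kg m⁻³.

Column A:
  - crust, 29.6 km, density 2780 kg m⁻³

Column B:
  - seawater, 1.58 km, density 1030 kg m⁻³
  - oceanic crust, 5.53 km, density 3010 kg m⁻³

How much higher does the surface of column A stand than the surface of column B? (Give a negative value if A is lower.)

3.38 km

For any compensation level in the mantle, the mantle terms cancel and isostasy reduces to e = (Σt_A − Σt_B) − (Σ(ρt)_A − Σ(ρt)_B) / ρ_m.
Σt_A = 29.6 km; Σt_B = 7.11 km; Σ(ρt)_A = 82288; Σ(ρt)_B = 18272.7 (in km·kg m⁻³).
e = (29.6 − 7.11) − (82288 − 18272.7) / 3350 = 3.38 km.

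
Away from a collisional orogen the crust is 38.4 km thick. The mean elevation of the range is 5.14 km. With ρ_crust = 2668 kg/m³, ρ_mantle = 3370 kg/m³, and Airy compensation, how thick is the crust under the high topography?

Root depth r = h ρ_c / (ρ_m − ρ_c) = 5.14 km × 2668 / 702 = 19.53 km.
Total thickness = T + h + r = 38.4 km + 5.14 km + 19.53 km = 63.1 km.

63.1 km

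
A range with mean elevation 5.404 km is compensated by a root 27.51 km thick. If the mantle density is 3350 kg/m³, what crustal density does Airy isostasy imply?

2800 kg/m³

ρ_c h = (ρ_m − ρ_c) r → ρ_c (h + r) = ρ_m r → ρ_c = ρ_m r / (h + r).
ρ_c = 3350 × 27.51 km / (5.404 km + 27.51 km) = 2800 kg/m³.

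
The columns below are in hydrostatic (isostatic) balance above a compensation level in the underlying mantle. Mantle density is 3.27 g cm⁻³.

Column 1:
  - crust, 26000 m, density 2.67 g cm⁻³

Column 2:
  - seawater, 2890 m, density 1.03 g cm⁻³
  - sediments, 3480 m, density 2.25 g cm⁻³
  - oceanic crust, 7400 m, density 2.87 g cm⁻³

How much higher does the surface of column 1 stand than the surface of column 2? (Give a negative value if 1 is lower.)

800 m

For any compensation level in the mantle, the mantle terms cancel and isostasy reduces to e = (Σt_1 − Σt_2) − (Σ(ρt)_1 − Σ(ρt)_2) / ρ_m.
Σt_1 = 26000 m; Σt_2 = 13770 m; Σ(ρt)_1 = 69420; Σ(ρt)_2 = 32044.7 (in m·g cm⁻³).
e = (26000 − 13770) − (69420 − 32044.7) / 3.27 = 800 m.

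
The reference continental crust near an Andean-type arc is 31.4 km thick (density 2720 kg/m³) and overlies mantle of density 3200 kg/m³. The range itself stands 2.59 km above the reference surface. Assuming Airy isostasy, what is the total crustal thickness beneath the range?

48.7 km

Root depth r = h ρ_c / (ρ_m − ρ_c) = 2.59 km × 2720 / 480 = 14.68 km.
Total thickness = T + h + r = 31.4 km + 2.59 km + 14.68 km = 48.7 km.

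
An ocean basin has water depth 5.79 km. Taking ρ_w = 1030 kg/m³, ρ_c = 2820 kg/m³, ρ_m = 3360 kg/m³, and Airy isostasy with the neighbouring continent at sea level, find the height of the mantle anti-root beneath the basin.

19.2 km

Equating mass per unit area of the two columns: replacing crust with seawater at the top is compensated by replacing crust with mantle at the base: d (ρ_c − ρ_w) = a (ρ_m − ρ_c).
a = d (ρ_c − ρ_w)/(ρ_m − ρ_c) = 5.79 km × 1790/540 = 19.2 km.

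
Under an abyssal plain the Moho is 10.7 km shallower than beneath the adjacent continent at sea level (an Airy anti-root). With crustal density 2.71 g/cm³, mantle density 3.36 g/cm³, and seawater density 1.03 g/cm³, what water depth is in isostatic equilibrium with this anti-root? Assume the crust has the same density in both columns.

Replacing a thickness d of crust by seawater at the top must be balanced by replacing crust with mantle at the base: d (ρ_c − ρ_w) = a (ρ_m − ρ_c).
d = a (ρ_m − ρ_c)/(ρ_c − ρ_w) = 10.7 km × 0.65/1.68 = 4.14 km.

4.14 km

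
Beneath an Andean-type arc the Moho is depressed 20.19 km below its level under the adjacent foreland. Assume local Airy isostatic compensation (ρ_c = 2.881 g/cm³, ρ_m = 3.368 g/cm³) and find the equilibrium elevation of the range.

3.41 km

For local isostatic compensation: ρ_c h = (ρ_m − ρ_c) r.
h = r (ρ_m − ρ_c) / ρ_c = 20.19 km × (3.368 − 2.881) / 2.881 = 3.41 km.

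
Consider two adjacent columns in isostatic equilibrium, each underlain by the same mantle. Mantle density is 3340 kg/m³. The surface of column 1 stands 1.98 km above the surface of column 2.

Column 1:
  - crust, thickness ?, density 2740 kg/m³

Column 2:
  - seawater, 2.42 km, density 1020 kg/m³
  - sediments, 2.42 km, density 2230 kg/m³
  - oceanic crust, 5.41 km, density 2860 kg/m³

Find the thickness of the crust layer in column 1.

29.2 km

Take the compensation level at the base of the deeper column (depth z_c below the surface of column 1) and equate Σ ρ_i t_i down to z_c; mantle fills any gap and the z_c terms cancel.
Column 1: x×2740 + (z_c − 0 − x)×3340
Column 2: 1.98×0 + 2.42×1020 + 2.42×2230 + 5.41×2860 + (z_c − 1.98 − 10.25)×3340
The z_c×3340 term appears on both sides and cancels. Collect the known terms of each column as K = Σ(ρt)_known − 3340 × (depth of known layers): K_1 = 0 − 3340×0 = 0; K_2 = 23337.6 − 3340×(1.98 + 10.25) = −17510.6.
Balance: K_1 − x×(3340 − 2740) = K_2, so x = (K_1 − K_2)/(3340 − 2740) = 17510.6/600 = 29.2 km.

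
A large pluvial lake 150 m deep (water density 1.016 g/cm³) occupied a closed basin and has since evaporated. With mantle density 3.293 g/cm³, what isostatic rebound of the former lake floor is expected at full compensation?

u = d ρ_w/ρ_m = 150 m × 1.016/3.293 = 46.3 m.

46.3 m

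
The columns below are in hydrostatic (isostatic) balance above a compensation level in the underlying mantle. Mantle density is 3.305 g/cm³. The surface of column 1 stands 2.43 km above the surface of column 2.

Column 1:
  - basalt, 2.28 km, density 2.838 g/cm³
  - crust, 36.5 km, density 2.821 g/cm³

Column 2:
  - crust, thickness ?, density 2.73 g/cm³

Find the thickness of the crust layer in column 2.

18.6 km

Take the compensation level at the base of the deeper column (depth z_c below the surface of column 1) and equate Σ ρ_i t_i down to z_c; mantle fills any gap and the z_c terms cancel.
Column 1: 2.28×2.838 + 36.5×2.821 + (z_c − 38.78)×3.305
Column 2: 2.43×0 + x×2.73 + (z_c − 2.43 − 0 − x)×3.305
The z_c×3.305 term appears on both sides and cancels. Collect the known terms of each column as K = Σ(ρt)_known − 3.305 × (depth of known layers): K_1 = 109.43714 − 3.305×38.78 = −18.73076; K_2 = 0 − 3.305×(2.43 + 0) = −8.03115.
Balance: K_1 = K_2 − x×(3.305 − 2.73), so x = (K_2 − K_1)/(3.305 − 2.73) = 10.6996/0.575 = 18.6 km.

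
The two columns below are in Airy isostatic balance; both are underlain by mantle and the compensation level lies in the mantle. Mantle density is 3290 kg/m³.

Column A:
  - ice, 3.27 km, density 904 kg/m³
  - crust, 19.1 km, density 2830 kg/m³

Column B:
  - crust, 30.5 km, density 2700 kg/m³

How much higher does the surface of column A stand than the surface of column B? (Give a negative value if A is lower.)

−0.428 km

For any compensation level in the mantle, the mantle terms cancel and isostasy reduces to e = (Σt_A − Σt_B) − (Σ(ρt)_A − Σ(ρt)_B) / ρ_m.
Σt_A = 22.37 km; Σt_B = 30.5 km; Σ(ρt)_A = 57009.08; Σ(ρt)_B = 82350 (in km·kg/m³).
e = (22.37 − 30.5) − (57009.08 − 82350) / 3290 = −0.428 km.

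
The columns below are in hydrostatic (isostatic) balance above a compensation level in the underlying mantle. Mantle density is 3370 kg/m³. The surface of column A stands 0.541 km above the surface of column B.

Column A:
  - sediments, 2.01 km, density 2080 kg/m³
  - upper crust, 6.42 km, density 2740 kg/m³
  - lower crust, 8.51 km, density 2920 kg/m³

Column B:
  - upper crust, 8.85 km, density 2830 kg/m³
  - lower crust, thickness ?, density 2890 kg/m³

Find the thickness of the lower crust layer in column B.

Take the compensation level at the base of the deeper column (depth z_c below the surface of column A) and equate Σ ρ_i t_i down to z_c; mantle fills any gap and the z_c terms cancel.
Column A: 2.01×2080 + 6.42×2740 + 8.51×2920 + (z_c − 16.94)×3370
Column B: 0.541×0 + 8.85×2830 + x×2890 + (z_c − 0.541 − 8.85 − x)×3370
The z_c×3370 term appears on both sides and cancels. Collect the known terms of each column as K = Σ(ρt)_known − 3370 × (depth of known layers): K_A = 46620.8 − 3370×16.94 = −10467; K_B = 25045.5 − 3370×(0.541 + 8.85) = −6602.17.
Balance: K_A = K_B − x×(3370 − 2890), so x = (K_B − K_A)/(3370 − 2890) = 3864.83/480 = 8.05 km.

8.05 km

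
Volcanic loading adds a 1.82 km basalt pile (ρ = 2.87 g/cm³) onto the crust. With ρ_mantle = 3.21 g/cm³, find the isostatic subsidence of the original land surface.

1.63 km

Subaerial loading: s = t ρ_load / ρ_m.
s = 1.82 km × 2.87/3.21 = 1.63 km.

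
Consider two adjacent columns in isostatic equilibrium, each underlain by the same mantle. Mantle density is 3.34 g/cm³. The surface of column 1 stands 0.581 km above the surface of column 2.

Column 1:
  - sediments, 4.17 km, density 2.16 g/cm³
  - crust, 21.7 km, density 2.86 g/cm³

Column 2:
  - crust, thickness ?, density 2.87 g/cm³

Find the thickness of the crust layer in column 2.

Take the compensation level at the base of the deeper column (depth z_c below the surface of column 1) and equate Σ ρ_i t_i down to z_c; mantle fills any gap and the z_c terms cancel.
Column 1: 4.17×2.16 + 21.7×2.86 + (z_c − 25.87)×3.34
Column 2: 0.581×0 + x×2.87 + (z_c − 0.581 − 0 − x)×3.34
The z_c×3.34 term appears on both sides and cancels. Collect the known terms of each column as K = Σ(ρt)_known − 3.34 × (depth of known layers): K_1 = 71.0692 − 3.34×25.87 = −15.3366; K_2 = 0 − 3.34×(0.581 + 0) = −1.94054.
Balance: K_1 = K_2 − x×(3.34 − 2.87), so x = (K_2 − K_1)/(3.34 − 2.87) = 13.3961/0.47 = 28.5 km.

28.5 km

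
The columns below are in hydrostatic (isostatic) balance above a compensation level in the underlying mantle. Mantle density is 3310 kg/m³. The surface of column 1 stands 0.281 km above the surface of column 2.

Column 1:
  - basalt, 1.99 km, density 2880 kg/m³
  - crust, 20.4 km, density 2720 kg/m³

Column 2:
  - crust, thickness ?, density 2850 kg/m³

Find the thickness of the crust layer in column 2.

Take the compensation level at the base of the deeper column (depth z_c below the surface of column 1) and equate Σ ρ_i t_i down to z_c; mantle fills any gap and the z_c terms cancel.
Column 1: 1.99×2880 + 20.4×2720 + (z_c − 22.39)×3310
Column 2: 0.281×0 + x×2850 + (z_c − 0.281 − 0 − x)×3310
The z_c×3310 term appears on both sides and cancels. Collect the known terms of each column as K = Σ(ρt)_known − 3310 × (depth of known layers): K_1 = 61219.2 − 3310×22.39 = −12891.7; K_2 = 0 − 3310×(0.281 + 0) = −930.11.
Balance: K_1 = K_2 − x×(3310 − 2850), so x = (K_2 − K_1)/(3310 − 2850) = 11961.6/460 = 26 km.

26 km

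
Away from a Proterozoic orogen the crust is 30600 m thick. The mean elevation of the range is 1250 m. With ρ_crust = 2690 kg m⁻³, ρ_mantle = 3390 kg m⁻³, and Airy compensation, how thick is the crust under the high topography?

Root depth r = h ρ_c / (ρ_m − ρ_c) = 1250 m × 2690 / 700 = 4804 m.
Total thickness = T + h + r = 30600 m + 1250 m + 4804 m = 36700 m.

36700 m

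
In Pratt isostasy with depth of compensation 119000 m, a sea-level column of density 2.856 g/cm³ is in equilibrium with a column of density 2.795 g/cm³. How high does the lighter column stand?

2600 m

ρ_ref D = ρ (D + h) → h = D (ρ_ref − ρ)/ρ.
h = 119000 m × (2.856 − 2.795)/2.795 = 2600 m.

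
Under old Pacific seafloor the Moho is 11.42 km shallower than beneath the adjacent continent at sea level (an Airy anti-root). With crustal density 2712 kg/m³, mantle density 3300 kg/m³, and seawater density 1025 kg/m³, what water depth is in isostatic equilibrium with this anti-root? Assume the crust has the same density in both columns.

3.98 km

Replacing a thickness d of crust by seawater at the top must be balanced by replacing crust with mantle at the base: d (ρ_c − ρ_w) = a (ρ_m − ρ_c).
d = a (ρ_m − ρ_c)/(ρ_c − ρ_w) = 11.42 km × 588/1687 = 3.98 km.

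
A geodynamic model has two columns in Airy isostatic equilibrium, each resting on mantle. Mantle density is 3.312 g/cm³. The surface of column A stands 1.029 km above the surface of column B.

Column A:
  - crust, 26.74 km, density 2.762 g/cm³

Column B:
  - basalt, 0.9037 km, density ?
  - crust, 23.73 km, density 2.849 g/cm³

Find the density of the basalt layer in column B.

Take the compensation level at the base of the deeper column (depth z_c below the surface of column A) and equate Σ ρ_i t_i down to z_c; mantle fills any gap and the z_c terms cancel.
Column A: 26.74×2.762 + (z_c − 26.74)×3.312
Column B: 1.029×0 + 0.9037×ρ + 23.73×2.849 + (z_c − 1.029 − 24.6337)×3.312
The z_c×3.312 term appears on both sides and cancels. Collect the known terms of each column as K = Σ(ρt)_known − 3.312 × (depth of known layers): K_A = 73.85588 − 3.312×26.74 = −14.707; K_B = 67.60677 − 3.312×(1.029 + 24.6337) = −17.3880924.
Balance: K_A = K_B + 0.9037×ρ, so ρ = (K_A − K_B)/0.9037 = 2.68109/0.9037 = 2.97 g/cm³.

2.97 g/cm³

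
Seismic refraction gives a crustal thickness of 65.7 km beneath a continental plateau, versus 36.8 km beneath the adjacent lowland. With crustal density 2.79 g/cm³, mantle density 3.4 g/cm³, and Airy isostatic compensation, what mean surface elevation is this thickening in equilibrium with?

5.18 km

Excess crust Δ = 65.7 km − 36.8 km = 28.9 km, split between elevation h and root r with h + r = Δ.
Airy balance ρ_c h = (ρ_m − ρ_c) r gives r = h ρ_c/(ρ_m − ρ_c), so h (1 + ρ_c/(ρ_m − ρ_c)) = Δ, i.e. h = Δ (ρ_m − ρ_c)/ρ_m.
h = 28.9 km × 0.61/3.4 = 5.18 km.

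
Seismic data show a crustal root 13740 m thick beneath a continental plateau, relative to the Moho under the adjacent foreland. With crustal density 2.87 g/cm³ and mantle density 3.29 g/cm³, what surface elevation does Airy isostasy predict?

Balancing pressure at the compensation depth: ρ_c h = (ρ_m − ρ_c) r.
h = r (ρ_m − ρ_c) / ρ_c = 13740 m × (3.29 − 2.87) / 2.87 = 2010 m.

2010 m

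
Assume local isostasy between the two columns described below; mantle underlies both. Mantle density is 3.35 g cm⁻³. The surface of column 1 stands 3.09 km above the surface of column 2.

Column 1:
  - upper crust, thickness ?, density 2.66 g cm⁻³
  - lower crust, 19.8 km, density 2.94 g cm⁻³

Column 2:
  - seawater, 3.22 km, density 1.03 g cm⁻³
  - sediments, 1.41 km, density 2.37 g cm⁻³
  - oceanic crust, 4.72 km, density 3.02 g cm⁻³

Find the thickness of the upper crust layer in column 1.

18.3 km

Take the compensation level at the base of the deeper column (depth z_c below the surface of column 1) and equate Σ ρ_i t_i down to z_c; mantle fills any gap and the z_c terms cancel.
Column 1: x×2.66 + 19.8×2.94 + (z_c − 19.8 − x)×3.35
Column 2: 3.09×0 + 3.22×1.03 + 1.41×2.37 + 4.72×3.02 + (z_c − 3.09 − 9.35)×3.35
The z_c×3.35 term appears on both sides and cancels. Collect the known terms of each column as K = Σ(ρt)_known − 3.35 × (depth of known layers): K_1 = 58.212 − 3.35×19.8 = −8.118; K_2 = 20.9127 − 3.35×(3.09 + 9.35) = −20.7613.
Balance: K_1 − x×(3.35 − 2.66) = K_2, so x = (K_1 − K_2)/(3.35 − 2.66) = 12.6433/0.69 = 18.3 km.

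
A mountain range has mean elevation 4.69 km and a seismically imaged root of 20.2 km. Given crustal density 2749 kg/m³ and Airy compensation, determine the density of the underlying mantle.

3390 kg/m³

Airy balance: ρ_c h = (ρ_m − ρ_c) r → ρ_m = ρ_c (1 + h/r).
ρ_m = 2749 × (1 + 4.69 km/20.2 km) = 3390 kg/m³.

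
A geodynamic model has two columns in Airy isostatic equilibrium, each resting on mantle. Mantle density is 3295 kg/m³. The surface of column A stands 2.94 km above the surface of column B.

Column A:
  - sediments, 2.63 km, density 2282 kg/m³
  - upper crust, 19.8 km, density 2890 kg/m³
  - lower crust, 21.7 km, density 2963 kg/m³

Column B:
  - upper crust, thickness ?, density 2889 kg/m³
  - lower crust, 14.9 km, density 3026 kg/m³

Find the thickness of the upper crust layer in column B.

Take the compensation level at the base of the deeper column (depth z_c below the surface of column A) and equate Σ ρ_i t_i down to z_c; mantle fills any gap and the z_c terms cancel.
Column A: 2.63×2282 + 19.8×2890 + 21.7×2963 + (z_c − 44.13)×3295
Column B: 2.94×0 + x×2889 + 14.9×3026 + (z_c − 2.94 − 14.9 − x)×3295
The z_c×3295 term appears on both sides and cancels. Collect the known terms of each column as K = Σ(ρt)_known − 3295 × (depth of known layers): K_A = 127520.76 − 3295×44.13 = −17887.59; K_B = 45087.4 − 3295×(2.94 + 14.9) = −13695.4.
Balance: K_A = K_B − x×(3295 − 2889), so x = (K_B − K_A)/(3295 − 2889) = 4192.19/406 = 10.3 km.

10.3 km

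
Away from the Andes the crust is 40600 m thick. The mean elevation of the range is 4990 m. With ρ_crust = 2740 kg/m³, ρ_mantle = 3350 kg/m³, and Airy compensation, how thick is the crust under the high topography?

68000 m

Root depth r = h ρ_c / (ρ_m − ρ_c) = 4990 m × 2740 / 610 = 22410 m.
Total thickness = T + h + r = 40600 m + 4990 m + 22410 m = 68000 m.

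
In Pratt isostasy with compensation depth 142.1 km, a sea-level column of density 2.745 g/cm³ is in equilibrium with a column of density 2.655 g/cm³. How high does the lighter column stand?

4.82 km

ρ_ref D = ρ (D + h) → h = D (ρ_ref − ρ)/ρ.
h = 142.1 km × (2.745 − 2.655)/2.655 = 4.82 km.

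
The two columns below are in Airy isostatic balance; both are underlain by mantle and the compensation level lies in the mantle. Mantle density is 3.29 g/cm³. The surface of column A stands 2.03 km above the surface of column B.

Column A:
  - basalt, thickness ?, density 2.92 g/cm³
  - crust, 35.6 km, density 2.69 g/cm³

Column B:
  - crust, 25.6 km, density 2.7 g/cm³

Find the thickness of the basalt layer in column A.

Take the compensation level at the base of the deeper column (depth z_c below the surface of column A) and equate Σ ρ_i t_i down to z_c; mantle fills any gap and the z_c terms cancel.
Column A: x×2.92 + 35.6×2.69 + (z_c − 35.6 − x)×3.29
Column B: 2.03×0 + 25.6×2.7 + (z_c − 2.03 − 25.6)×3.29
The z_c×3.29 term appears on both sides and cancels. Collect the known terms of each column as K = Σ(ρt)_known − 3.29 × (depth of known layers): K_A = 95.764 − 3.29×35.6 = −21.36; K_B = 69.12 − 3.29×(2.03 + 25.6) = −21.7827.
Balance: K_A − x×(3.29 − 2.92) = K_B, so x = (K_A − K_B)/(3.29 − 2.92) = 0.4227/0.37 = 1.14 km.

1.14 km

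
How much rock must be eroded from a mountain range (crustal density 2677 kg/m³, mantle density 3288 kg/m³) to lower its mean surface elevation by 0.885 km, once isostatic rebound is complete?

Net drop Δ = e − u = e − e ρ_c/ρ_m = e (ρ_m − ρ_c)/ρ_m.
e = Δ ρ_m/(ρ_m − ρ_c) = 0.885 km × 3288/611 = 4.76 km.

4.76 km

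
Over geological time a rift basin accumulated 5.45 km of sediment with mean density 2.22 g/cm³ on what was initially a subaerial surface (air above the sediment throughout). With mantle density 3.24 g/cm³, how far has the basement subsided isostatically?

Subaerial load: s = t ρ_sed / ρ_m = 5.45 km × 2.22/3.24 = 3.73 km.

3.73 km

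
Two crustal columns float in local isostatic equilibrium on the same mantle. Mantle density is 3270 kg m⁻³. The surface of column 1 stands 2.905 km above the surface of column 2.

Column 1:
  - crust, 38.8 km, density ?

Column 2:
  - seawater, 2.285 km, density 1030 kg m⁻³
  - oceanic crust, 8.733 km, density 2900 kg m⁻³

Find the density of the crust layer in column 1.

2810 kg m⁻³

Take the compensation level at the base of the deeper column (depth z_c below the surface of column 1) and equate Σ ρ_i t_i down to z_c; mantle fills any gap and the z_c terms cancel.
Column 1: 38.8×ρ + (z_c − 38.8)×3270
Column 2: 2.905×0 + 2.285×1030 + 8.733×2900 + (z_c − 2.905 − 11.018)×3270
The z_c×3270 term appears on both sides and cancels. Collect the known terms of each column as K = Σ(ρt)_known − 3270 × (depth of known layers): K_1 = 0 − 3270×38.8 = −126876; K_2 = 27679.25 − 3270×(2.905 + 11.018) = −17848.96.
Balance: K_1 + 38.8×ρ = K_2, so ρ = (K_2 − K_1)/38.8 = 109027/38.8 = 2810 kg m⁻³.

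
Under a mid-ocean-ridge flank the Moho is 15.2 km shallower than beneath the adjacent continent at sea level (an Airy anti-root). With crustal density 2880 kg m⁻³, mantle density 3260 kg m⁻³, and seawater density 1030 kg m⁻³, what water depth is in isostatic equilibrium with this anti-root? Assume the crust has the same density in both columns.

3.12 km

Replacing a thickness d of crust by seawater at the top must be balanced by replacing crust with mantle at the base: d (ρ_c − ρ_w) = a (ρ_m − ρ_c).
d = a (ρ_m − ρ_c)/(ρ_c − ρ_w) = 15.2 km × 380/1850 = 3.12 km.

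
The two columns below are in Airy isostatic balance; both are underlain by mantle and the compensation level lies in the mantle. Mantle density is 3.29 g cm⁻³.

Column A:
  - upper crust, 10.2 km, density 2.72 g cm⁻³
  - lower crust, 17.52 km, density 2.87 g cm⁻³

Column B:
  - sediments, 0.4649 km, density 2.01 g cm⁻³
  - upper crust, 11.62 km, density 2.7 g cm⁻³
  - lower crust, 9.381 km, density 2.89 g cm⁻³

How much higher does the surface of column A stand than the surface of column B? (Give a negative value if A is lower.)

0.599 km

For any compensation level in the mantle, the mantle terms cancel and isostasy reduces to e = (Σt_A − Σt_B) − (Σ(ρt)_A − Σ(ρt)_B) / ρ_m.
Σt_A = 27.72 km; Σt_B = 21.4659 km; Σ(ρt)_A = 78.0264; Σ(ρt)_B = 59.419539 (in km·g cm⁻³).
e = (27.72 − 21.4659) − (78.0264 − 59.419539) / 3.29 = 0.599 km.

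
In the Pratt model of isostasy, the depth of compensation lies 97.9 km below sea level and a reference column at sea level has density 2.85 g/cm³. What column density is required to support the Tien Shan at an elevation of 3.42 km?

Pratt balance: ρ_ref D = ρ (D + h).
ρ = ρ_ref D/(D + h) = 2.85 × 97.9 km/(97.9 km + 3.42 km) = 2.75 g/cm³.

2.75 g/cm³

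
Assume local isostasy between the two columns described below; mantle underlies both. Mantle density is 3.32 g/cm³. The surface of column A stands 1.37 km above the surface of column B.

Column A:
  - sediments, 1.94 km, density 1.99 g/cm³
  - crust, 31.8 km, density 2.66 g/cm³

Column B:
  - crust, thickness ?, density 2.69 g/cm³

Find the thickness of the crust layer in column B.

30.2 km

Take the compensation level at the base of the deeper column (depth z_c below the surface of column A) and equate Σ ρ_i t_i down to z_c; mantle fills any gap and the z_c terms cancel.
Column A: 1.94×1.99 + 31.8×2.66 + (z_c − 33.74)×3.32
Column B: 1.37×0 + x×2.69 + (z_c − 1.37 − 0 − x)×3.32
The z_c×3.32 term appears on both sides and cancels. Collect the known terms of each column as K = Σ(ρt)_known − 3.32 × (depth of known layers): K_A = 88.4486 − 3.32×33.74 = −23.5682; K_B = 0 − 3.32×(1.37 + 0) = −4.5484.
Balance: K_A = K_B − x×(3.32 − 2.69), so x = (K_B − K_A)/(3.32 − 2.69) = 19.0198/0.63 = 30.2 km.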